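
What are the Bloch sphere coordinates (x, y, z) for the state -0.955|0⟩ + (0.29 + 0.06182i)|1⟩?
(-0.5539, -0.1181, 0.8241)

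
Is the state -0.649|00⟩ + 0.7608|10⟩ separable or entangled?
Separable

Writing the state as a|00⟩ + b|01⟩ + c|10⟩ + d|11⟩, it is a product state iff ad − bc = 0.
Here (a, b, c, d) = (-0.649, 0, 0.7608, 0): ad − bc = (-0.649)(0) − (0)(0.7608) = 0, so the state is separable.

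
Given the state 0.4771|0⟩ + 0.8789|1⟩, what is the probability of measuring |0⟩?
0.2276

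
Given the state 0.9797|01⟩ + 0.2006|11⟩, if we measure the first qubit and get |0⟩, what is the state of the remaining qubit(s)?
|1⟩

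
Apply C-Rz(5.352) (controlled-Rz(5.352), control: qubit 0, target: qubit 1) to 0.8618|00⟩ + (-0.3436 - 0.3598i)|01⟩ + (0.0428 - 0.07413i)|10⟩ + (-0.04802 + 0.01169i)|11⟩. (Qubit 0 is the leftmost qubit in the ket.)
0.8618|00⟩ + (-0.3436 - 0.3598i)|01⟩ + (-0.07153 + 0.04702i)|10⟩ + (0.03766 - 0.032i)|11⟩

C-Rz(5.352) leaves the control-|0⟩ kets |00⟩, |01⟩ unchanged and applies Rz(5.352) to qubit 1 on the control-|1⟩ pair (|10⟩, |11⟩).
Rz(5.352) = [[e^(−iθ/2), 0], [0, e^(iθ/2)]] with e^(±iθ/2) = cos(θ/2) ± i·sin(θ/2); θ = 5.352, cos(θ/2) ≈ -0.893556, sin(θ/2) ≈ 0.448952.
With a = amp(|10⟩) = (0.0428 - 0.07413i) and b = amp(|11⟩) = (-0.04802 + 0.01169i):
new amp(|10⟩) = (-0.893556 - 0.448952i)·a = (-0.07153 + 0.04702i)
new amp(|11⟩) = (-0.893556 + 0.448952i)·b = (0.03766 - 0.032i)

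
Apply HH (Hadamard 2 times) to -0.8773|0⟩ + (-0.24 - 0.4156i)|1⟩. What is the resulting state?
-0.8773|0⟩ + (-0.24 - 0.4156i)|1⟩

H² = I, so an even number of Hadamards cancels: H^2 = I and the state is unchanged.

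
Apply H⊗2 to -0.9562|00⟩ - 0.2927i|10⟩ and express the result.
(-0.4781 - 0.1464i)|00⟩ + (-0.4781 - 0.1464i)|01⟩ + (-0.4781 + 0.1464i)|10⟩ + (-0.4781 + 0.1464i)|11⟩

H⊗2 gives amp(|y⟩) = (1/2) Σ_x (−1)^(x·y) amp(|x⟩), where x·y is the number of positions in which both x and y have a 1.
|00⟩: (-0.9562 - 0.2927i)/2 = (-0.4781 - 0.1464i)
|01⟩: (-0.9562 - 0.2927i)/2 = (-0.4781 - 0.1464i)
|10⟩: (-0.9562 + 0.2927i)/2 = (-0.4781 + 0.1464i)
|11⟩: (-0.9562 + 0.2927i)/2 = (-0.4781 + 0.1464i)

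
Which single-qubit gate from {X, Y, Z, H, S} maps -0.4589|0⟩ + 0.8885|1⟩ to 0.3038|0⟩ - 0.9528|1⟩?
H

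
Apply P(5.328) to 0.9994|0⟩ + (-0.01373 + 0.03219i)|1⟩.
0.9994|0⟩ + (0.01835 + 0.0298i)|1⟩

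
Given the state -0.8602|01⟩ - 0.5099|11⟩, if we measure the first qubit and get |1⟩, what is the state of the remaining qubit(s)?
-|1⟩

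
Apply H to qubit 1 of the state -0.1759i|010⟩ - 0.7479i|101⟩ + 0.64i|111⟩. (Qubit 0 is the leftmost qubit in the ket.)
-0.1244i|000⟩ + 0.1244i|010⟩ - 0.0763i|101⟩ - 0.9814i|111⟩

H on qubit 1 mixes each pair of kets that differ only in qubit 1: amplitudes (a, b) of (|…0…⟩, |…1…⟩) become ((a + b)/√2, (a − b)/√2). Kets absent from the input have amplitude 0.
(|000⟩, |010⟩): (a, b) = (0, -0.1759i) → (-0.1244i, 0.1244i)
(|101⟩, |111⟩): (a, b) = (-0.7479i, 0.64i) → (-0.0763i, -0.9814i)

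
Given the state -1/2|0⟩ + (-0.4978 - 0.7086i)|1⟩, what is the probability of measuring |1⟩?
0.7499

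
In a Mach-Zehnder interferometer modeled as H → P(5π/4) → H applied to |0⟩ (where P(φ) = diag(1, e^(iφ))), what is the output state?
(0.1464 - (1/√8)i)|0⟩ + (0.8536 + (1/√8)i)|1⟩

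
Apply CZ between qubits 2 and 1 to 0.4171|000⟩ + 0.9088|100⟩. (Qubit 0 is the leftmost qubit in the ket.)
0.4171|000⟩ + 0.9088|100⟩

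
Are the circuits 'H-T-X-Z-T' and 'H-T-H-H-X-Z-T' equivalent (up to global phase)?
Yes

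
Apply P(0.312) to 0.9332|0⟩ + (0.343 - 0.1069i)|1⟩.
0.9332|0⟩ + (0.3593 + 0.003549i)|1⟩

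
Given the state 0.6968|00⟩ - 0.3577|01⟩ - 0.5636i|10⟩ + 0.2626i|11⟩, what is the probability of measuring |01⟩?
0.1279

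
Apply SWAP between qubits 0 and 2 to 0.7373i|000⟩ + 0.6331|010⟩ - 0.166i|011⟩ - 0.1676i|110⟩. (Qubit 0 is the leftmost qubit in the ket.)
0.7373i|000⟩ + 0.6331|010⟩ - 0.1676i|011⟩ - 0.166i|110⟩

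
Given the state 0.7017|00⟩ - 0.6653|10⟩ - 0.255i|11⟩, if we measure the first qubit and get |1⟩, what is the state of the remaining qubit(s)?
-0.9338|0⟩ - 0.3579i|1⟩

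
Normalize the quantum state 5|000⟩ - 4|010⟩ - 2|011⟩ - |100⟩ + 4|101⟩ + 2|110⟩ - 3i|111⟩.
1/√3|000⟩ - 0.4619|010⟩ - 0.2309|011⟩ - 0.1155|100⟩ + 0.4619|101⟩ + 0.2309|110⟩ - 0.3464i|111⟩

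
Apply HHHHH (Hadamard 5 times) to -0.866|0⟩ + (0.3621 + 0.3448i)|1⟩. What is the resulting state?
(-0.3563 + 0.2438i)|0⟩ + (-0.8684 - 0.2438i)|1⟩

H² = I, so H^5 = H: a single Hadamard. With (a, b) = (-0.866, (0.3621 + 0.3448i)), H gives ((a + b)/√2, (a − b)/√2) = ((-0.3563 + 0.2438i), (-0.8684 - 0.2438i)).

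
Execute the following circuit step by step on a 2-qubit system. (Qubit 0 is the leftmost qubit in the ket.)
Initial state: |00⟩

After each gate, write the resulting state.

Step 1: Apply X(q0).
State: |10⟩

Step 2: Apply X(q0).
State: |00⟩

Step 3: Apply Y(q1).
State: i|01⟩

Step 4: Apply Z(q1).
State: -i|01⟩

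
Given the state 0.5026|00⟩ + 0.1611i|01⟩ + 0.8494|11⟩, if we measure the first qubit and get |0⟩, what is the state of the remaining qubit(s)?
0.9523|0⟩ + 0.3052i|1⟩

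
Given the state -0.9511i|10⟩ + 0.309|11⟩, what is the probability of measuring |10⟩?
0.9046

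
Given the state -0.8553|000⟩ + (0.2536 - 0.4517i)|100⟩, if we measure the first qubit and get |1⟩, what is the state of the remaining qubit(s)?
(0.4896 - 0.872i)|00⟩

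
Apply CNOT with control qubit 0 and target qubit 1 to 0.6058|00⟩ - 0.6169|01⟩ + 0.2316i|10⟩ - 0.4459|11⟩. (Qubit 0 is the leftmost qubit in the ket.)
0.6058|00⟩ - 0.6169|01⟩ - 0.4459|10⟩ + 0.2316i|11⟩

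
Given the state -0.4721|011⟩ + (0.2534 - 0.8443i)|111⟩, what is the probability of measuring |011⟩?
0.2229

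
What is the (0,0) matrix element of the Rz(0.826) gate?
(0.9159 - 0.4014i)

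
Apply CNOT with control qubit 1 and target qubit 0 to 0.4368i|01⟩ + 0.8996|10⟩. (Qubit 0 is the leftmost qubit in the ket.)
0.8996|10⟩ + 0.4368i|11⟩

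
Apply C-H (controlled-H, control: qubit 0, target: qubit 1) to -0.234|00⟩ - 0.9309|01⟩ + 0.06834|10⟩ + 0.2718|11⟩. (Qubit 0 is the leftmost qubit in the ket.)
-0.234|00⟩ - 0.9309|01⟩ + 0.2405|10⟩ - 0.1439|11⟩

C-H leaves the control-|0⟩ kets |00⟩, |01⟩ unchanged and applies H to qubit 1 on the control-|1⟩ pair (|10⟩, |11⟩).
H = [[1/√2, 1/√2], [1/√2, -1/√2]].
With a = amp(|10⟩) = 0.06834 and b = amp(|11⟩) = 0.2718:
new amp(|10⟩) = (1/√2)·a + (1/√2)·b = 0.2405
new amp(|11⟩) = (1/√2)·a + (-1/√2)·b = -0.1439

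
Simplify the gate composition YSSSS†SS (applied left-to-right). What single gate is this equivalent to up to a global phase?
Y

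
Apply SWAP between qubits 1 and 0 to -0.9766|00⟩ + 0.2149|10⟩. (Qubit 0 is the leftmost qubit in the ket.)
-0.9766|00⟩ + 0.2149|01⟩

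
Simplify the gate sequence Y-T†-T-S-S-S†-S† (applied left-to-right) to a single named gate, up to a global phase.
Y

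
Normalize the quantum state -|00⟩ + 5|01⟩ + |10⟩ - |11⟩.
-0.189|00⟩ + 0.9449|01⟩ + 0.189|10⟩ - 0.189|11⟩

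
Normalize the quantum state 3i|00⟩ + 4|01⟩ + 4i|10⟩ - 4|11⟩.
0.3974i|00⟩ + 0.5298|01⟩ + 0.5298i|10⟩ - 0.5298|11⟩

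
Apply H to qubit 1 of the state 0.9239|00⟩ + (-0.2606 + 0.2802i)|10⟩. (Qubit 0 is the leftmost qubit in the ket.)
0.6533|00⟩ + 0.6533|01⟩ + (-0.1843 + 0.1981i)|10⟩ + (-0.1843 + 0.1981i)|11⟩

H on qubit 1 mixes each pair of kets that differ only in qubit 1: amplitudes (a, b) of (|…0…⟩, |…1…⟩) become ((a + b)/√2, (a − b)/√2). Kets absent from the input have amplitude 0.
(|00⟩, |01⟩): (a, b) = (0.9239, 0) → (0.6533, 0.6533)
(|10⟩, |11⟩): (a, b) = ((-0.2606 + 0.2802i), 0) → ((-0.1843 + 0.1981i), (-0.1843 + 0.1981i))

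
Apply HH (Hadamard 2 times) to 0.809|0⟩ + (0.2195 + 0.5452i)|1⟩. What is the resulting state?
0.809|0⟩ + (0.2195 + 0.5452i)|1⟩

H² = I, so an even number of Hadamards cancels: H^2 = I and the state is unchanged.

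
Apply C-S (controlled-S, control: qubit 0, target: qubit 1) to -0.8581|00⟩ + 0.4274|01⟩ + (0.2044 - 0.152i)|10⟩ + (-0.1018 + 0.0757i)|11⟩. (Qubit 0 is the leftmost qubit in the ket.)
-0.8581|00⟩ + 0.4274|01⟩ + (0.2044 - 0.152i)|10⟩ + (-0.0757 - 0.1018i)|11⟩

C-S leaves the control-|0⟩ kets |00⟩, |01⟩ unchanged and applies S to qubit 1 on the control-|1⟩ pair (|10⟩, |11⟩).
S = [[1, 0], [0, i]].
With a = amp(|10⟩) = (0.2044 - 0.152i) and b = amp(|11⟩) = (-0.1018 + 0.0757i):
new amp(|10⟩) = (1)·a = (0.2044 - 0.152i)
new amp(|11⟩) = (i)·b = (-0.0757 - 0.1018i)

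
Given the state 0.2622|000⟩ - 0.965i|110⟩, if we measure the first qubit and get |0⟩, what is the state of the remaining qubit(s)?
|00⟩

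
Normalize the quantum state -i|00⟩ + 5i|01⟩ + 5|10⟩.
-0.14i|00⟩ + 0.7001i|01⟩ + 0.7001|10⟩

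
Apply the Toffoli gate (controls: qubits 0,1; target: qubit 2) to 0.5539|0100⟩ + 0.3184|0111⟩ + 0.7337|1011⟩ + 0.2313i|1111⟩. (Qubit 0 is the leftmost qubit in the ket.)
0.5539|0100⟩ + 0.3184|0111⟩ + 0.7337|1011⟩ + 0.2313i|1101⟩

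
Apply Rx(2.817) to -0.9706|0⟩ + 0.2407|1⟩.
(-0.1568 - 0.2375i)|0⟩ + (0.03889 + 0.9578i)|1⟩

Rx(2.817) = [[cos(θ/2), −i·sin(θ/2)], [−i·sin(θ/2), cos(θ/2)]]; θ = 2.817, cos(θ/2) ≈ 0.161585, sin(θ/2) ≈ 0.986859.
With a = amp(|0⟩) = -0.9706 and b = amp(|1⟩) = 0.2407:
new amp(|0⟩) = (0.161585)·a + (-0.986859i)·b = (-0.1568 - 0.2375i)
new amp(|1⟩) = (-0.986859i)·a + (0.161585)·b = (0.03889 + 0.9578i)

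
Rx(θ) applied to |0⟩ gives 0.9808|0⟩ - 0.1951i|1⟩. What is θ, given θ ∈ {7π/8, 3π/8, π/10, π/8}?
π/8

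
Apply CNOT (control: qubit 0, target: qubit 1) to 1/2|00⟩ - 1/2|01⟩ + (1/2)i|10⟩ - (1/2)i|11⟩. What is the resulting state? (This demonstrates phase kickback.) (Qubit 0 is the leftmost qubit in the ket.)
1/2|00⟩ - 1/2|01⟩ - (1/2)i|10⟩ + (1/2)i|11⟩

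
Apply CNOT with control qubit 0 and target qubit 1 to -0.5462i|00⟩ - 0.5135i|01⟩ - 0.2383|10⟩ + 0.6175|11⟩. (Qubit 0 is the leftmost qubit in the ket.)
-0.5462i|00⟩ - 0.5135i|01⟩ + 0.6175|10⟩ - 0.2383|11⟩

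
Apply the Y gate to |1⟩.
-i|0⟩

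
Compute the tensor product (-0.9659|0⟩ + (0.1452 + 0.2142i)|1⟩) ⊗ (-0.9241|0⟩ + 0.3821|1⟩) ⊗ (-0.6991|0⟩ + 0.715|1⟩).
-0.624|000⟩ + 0.6382|001⟩ + 0.258|010⟩ - 0.2639|011⟩ + (0.0938 + 0.1384i)|100⟩ + (-0.09594 - 0.1415i)|101⟩ + (-0.03879 - 0.05722i)|110⟩ + (0.03967 + 0.05852i)|111⟩

amp(|b₁b₂…⟩) = product of the factor amplitudes for bits b₁, b₂, …; only kets whose every factor amplitude is nonzero survive.
|000⟩: (-0.9659)(-0.9241)(-0.6991) = -0.624
|001⟩: (-0.9659)(-0.9241)(0.715) = 0.6382
|010⟩: (-0.9659)(0.3821)(-0.6991) = 0.258
|011⟩: (-0.9659)(0.3821)(0.715) = -0.2639
|100⟩: (0.1452 + 0.2142i)(-0.9241)(-0.6991) = (0.0938 + 0.1384i)
|101⟩: (0.1452 + 0.2142i)(-0.9241)(0.715) = (-0.09594 - 0.1415i)
|110⟩: (0.1452 + 0.2142i)(0.3821)(-0.6991) = (-0.03879 - 0.05722i)
|111⟩: (0.1452 + 0.2142i)(0.3821)(0.715) = (0.03967 + 0.05852i)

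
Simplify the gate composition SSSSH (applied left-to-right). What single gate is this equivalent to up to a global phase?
H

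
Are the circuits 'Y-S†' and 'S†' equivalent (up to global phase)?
No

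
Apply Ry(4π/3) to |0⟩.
-1/2|0⟩ + 0.866|1⟩

Ry(4π/3) = [[cos(θ/2), −sin(θ/2)], [sin(θ/2), cos(θ/2)]]; θ = 4π/3, cos(θ/2) ≈ -0.5, sin(θ/2) ≈ 0.866025.
With a = amp(|0⟩) = 1 and b = amp(|1⟩) = 0:
new amp(|0⟩) = (-0.5)·a + (-0.866025)·b = -1/2
new amp(|1⟩) = (0.866025)·a + (-0.5)·b = 0.866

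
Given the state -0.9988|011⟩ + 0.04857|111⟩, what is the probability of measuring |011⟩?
0.9976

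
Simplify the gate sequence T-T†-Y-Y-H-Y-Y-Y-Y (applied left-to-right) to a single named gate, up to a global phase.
H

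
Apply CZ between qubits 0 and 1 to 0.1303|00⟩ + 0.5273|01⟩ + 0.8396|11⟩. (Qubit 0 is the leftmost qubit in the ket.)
0.1303|00⟩ + 0.5273|01⟩ - 0.8396|11⟩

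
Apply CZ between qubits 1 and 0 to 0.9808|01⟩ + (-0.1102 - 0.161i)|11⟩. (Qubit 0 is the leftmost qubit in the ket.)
0.9808|01⟩ + (0.1102 + 0.161i)|11⟩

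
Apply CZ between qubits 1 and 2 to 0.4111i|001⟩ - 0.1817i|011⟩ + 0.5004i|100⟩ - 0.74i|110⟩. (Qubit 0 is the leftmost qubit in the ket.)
0.4111i|001⟩ + 0.1817i|011⟩ + 0.5004i|100⟩ - 0.74i|110⟩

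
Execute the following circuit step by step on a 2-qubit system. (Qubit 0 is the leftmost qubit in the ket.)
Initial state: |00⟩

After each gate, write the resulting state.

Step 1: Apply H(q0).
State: 1/√2|00⟩ + 1/√2|10⟩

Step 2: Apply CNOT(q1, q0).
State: 1/√2|00⟩ + 1/√2|10⟩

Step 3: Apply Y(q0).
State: -(1/√2)i|00⟩ + (1/√2)i|10⟩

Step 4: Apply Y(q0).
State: 1/√2|00⟩ + 1/√2|10⟩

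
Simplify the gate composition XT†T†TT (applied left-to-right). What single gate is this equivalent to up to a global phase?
X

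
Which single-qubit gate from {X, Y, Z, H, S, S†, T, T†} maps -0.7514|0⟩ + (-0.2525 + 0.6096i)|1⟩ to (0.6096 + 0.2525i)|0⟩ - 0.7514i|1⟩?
Y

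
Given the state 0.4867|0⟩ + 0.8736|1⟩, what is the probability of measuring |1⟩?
0.7632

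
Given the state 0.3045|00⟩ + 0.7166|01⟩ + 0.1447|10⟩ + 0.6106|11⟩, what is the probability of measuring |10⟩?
0.02094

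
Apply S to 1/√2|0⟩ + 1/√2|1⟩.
1/√2|0⟩ + (1/√2)i|1⟩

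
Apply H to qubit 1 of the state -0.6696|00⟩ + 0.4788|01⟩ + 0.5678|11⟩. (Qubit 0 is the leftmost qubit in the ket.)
-0.1349|00⟩ - 0.812|01⟩ + 0.4015|10⟩ - 0.4015|11⟩

H on qubit 1 mixes each pair of kets that differ only in qubit 1: amplitudes (a, b) of (|…0…⟩, |…1…⟩) become ((a + b)/√2, (a − b)/√2). Kets absent from the input have amplitude 0.
(|00⟩, |01⟩): (a, b) = (-0.6696, 0.4788) → (-0.1349, -0.812)
(|10⟩, |11⟩): (a, b) = (0, 0.5678) → (0.4015, -0.4015)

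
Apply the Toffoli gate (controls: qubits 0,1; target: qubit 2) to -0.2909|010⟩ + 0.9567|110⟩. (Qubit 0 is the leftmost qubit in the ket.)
-0.2909|010⟩ + 0.9567|111⟩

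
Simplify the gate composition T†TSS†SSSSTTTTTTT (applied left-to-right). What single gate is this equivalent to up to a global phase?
T†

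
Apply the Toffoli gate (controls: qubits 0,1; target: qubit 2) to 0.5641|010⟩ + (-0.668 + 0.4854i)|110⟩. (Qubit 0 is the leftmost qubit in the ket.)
0.5641|010⟩ + (-0.668 + 0.4854i)|111⟩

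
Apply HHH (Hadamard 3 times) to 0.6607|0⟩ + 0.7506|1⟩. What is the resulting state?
0.9979|0⟩ - 0.06357|1⟩

H² = I, so H^3 = H: a single Hadamard. With (a, b) = (0.6607, 0.7506), H gives ((a + b)/√2, (a − b)/√2) = (0.9979, -0.06357).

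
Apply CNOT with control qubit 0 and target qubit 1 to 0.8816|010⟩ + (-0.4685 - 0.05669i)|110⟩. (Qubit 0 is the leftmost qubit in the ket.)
0.8816|010⟩ + (-0.4685 - 0.05669i)|100⟩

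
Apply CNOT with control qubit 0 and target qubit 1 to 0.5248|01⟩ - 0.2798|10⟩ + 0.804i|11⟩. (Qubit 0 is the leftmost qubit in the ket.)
0.5248|01⟩ + 0.804i|10⟩ - 0.2798|11⟩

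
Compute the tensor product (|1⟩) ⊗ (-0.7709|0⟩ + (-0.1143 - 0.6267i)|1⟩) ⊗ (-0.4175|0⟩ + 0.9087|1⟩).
0.3219|100⟩ - 0.7005|101⟩ + (0.04772 + 0.2616i)|110⟩ + (-0.1039 - 0.5695i)|111⟩

amp(|b₁b₂…⟩) = product of the factor amplitudes for bits b₁, b₂, …; only kets whose every factor amplitude is nonzero survive.
|100⟩: (1)(-0.7709)(-0.4175) = 0.3219
|101⟩: (1)(-0.7709)(0.9087) = -0.7005
|110⟩: (1)(-0.1143 - 0.6267i)(-0.4175) = (0.04772 + 0.2616i)
|111⟩: (1)(-0.1143 - 0.6267i)(0.9087) = (-0.1039 - 0.5695i)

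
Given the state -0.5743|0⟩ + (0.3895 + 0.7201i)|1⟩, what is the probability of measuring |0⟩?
0.3298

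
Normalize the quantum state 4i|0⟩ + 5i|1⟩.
0.6247i|0⟩ + 0.7809i|1⟩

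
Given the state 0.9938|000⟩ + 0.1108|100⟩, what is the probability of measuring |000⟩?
0.9876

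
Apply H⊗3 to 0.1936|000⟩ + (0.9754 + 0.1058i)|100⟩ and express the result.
(0.4133 + 0.03741i)|000⟩ + (0.4133 + 0.03741i)|001⟩ + (0.4133 + 0.03741i)|010⟩ + (0.4133 + 0.03741i)|011⟩ + (-0.2764 - 0.03741i)|100⟩ + (-0.2764 - 0.03741i)|101⟩ + (-0.2764 - 0.03741i)|110⟩ + (-0.2764 - 0.03741i)|111⟩

H⊗3 gives amp(|y⟩) = (1/2√2) Σ_x (−1)^(x·y) amp(|x⟩), where x·y is the number of positions in which both x and y have a 1.
|000⟩: (0.1936 + (0.9754 + 0.1058i))/(2√2) = (0.4133 + 0.03741i)
|001⟩: (0.1936 + (0.9754 + 0.1058i))/(2√2) = (0.4133 + 0.03741i)
|010⟩: (0.1936 + (0.9754 + 0.1058i))/(2√2) = (0.4133 + 0.03741i)
|011⟩: (0.1936 + (0.9754 + 0.1058i))/(2√2) = (0.4133 + 0.03741i)
|100⟩: (0.1936 - (0.9754 + 0.1058i))/(2√2) = (-0.2764 - 0.03741i)
|101⟩: (0.1936 - (0.9754 + 0.1058i))/(2√2) = (-0.2764 - 0.03741i)
|110⟩: (0.1936 - (0.9754 + 0.1058i))/(2√2) = (-0.2764 - 0.03741i)
|111⟩: (0.1936 - (0.9754 + 0.1058i))/(2√2) = (-0.2764 - 0.03741i)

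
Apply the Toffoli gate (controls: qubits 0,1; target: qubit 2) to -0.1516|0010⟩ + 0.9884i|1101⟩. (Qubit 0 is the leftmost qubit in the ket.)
-0.1516|0010⟩ + 0.9884i|1111⟩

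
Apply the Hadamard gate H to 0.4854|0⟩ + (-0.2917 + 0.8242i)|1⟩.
(0.137 + 0.5828i)|0⟩ + (0.5495 - 0.5828i)|1⟩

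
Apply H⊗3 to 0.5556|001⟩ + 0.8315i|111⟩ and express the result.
(0.1964 + 0.294i)|000⟩ + (-0.1964 - 0.294i)|001⟩ + (0.1964 - 0.294i)|010⟩ + (-0.1964 + 0.294i)|011⟩ + (0.1964 - 0.294i)|100⟩ + (-0.1964 + 0.294i)|101⟩ + (0.1964 + 0.294i)|110⟩ + (-0.1964 - 0.294i)|111⟩

H⊗3 gives amp(|y⟩) = (1/2√2) Σ_x (−1)^(x·y) amp(|x⟩), where x·y is the number of positions in which both x and y have a 1.
|000⟩: (0.5556 + 0.8315i)/(2√2) = (0.1964 + 0.294i)
|001⟩: (-0.5556 - 0.8315i)/(2√2) = (-0.1964 - 0.294i)
|010⟩: (0.5556 - 0.8315i)/(2√2) = (0.1964 - 0.294i)
|011⟩: (-0.5556 + 0.8315i)/(2√2) = (-0.1964 + 0.294i)
|100⟩: (0.5556 - 0.8315i)/(2√2) = (0.1964 - 0.294i)
|101⟩: (-0.5556 + 0.8315i)/(2√2) = (-0.1964 + 0.294i)
|110⟩: (0.5556 + 0.8315i)/(2√2) = (0.1964 + 0.294i)
|111⟩: (-0.5556 - 0.8315i)/(2√2) = (-0.1964 - 0.294i)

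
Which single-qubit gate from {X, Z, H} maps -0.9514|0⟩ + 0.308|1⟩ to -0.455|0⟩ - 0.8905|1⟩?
H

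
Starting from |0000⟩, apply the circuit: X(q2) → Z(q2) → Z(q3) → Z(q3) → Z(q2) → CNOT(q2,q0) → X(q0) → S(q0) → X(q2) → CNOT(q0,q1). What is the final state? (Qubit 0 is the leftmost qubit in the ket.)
|0000⟩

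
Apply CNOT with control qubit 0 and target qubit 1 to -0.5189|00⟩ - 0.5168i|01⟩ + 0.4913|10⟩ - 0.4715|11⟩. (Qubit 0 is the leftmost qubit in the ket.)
-0.5189|00⟩ - 0.5168i|01⟩ - 0.4715|10⟩ + 0.4913|11⟩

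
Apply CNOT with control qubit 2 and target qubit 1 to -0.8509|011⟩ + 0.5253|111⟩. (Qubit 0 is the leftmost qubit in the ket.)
-0.8509|001⟩ + 0.5253|101⟩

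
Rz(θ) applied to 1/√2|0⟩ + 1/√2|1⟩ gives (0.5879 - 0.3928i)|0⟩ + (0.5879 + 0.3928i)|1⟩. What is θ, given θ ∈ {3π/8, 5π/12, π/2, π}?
3π/8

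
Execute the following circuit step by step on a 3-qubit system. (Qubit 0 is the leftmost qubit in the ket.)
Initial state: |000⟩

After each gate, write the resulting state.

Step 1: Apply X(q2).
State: |001⟩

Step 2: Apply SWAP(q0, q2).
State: |100⟩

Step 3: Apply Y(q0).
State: -i|000⟩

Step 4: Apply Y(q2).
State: |001⟩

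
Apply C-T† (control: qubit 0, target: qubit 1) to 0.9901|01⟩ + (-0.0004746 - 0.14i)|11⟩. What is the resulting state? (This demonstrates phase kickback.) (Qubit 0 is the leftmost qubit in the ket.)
0.9901|01⟩ + (-0.09933 - 0.09866i)|11⟩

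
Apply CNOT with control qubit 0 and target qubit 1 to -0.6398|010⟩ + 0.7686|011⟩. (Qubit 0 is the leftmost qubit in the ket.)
-0.6398|010⟩ + 0.7686|011⟩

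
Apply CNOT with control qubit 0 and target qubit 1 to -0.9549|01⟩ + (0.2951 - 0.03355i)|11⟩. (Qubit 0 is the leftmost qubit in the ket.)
-0.9549|01⟩ + (0.2951 - 0.03355i)|10⟩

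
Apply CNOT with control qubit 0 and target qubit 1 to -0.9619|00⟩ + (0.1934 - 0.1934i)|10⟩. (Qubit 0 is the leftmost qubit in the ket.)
-0.9619|00⟩ + (0.1934 - 0.1934i)|11⟩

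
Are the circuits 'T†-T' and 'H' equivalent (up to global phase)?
No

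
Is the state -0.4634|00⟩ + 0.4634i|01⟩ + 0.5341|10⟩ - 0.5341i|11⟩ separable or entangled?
Separable

Writing the state as a|00⟩ + b|01⟩ + c|10⟩ + d|11⟩, it is a product state iff ad − bc = 0.
Here (a, b, c, d) = (-0.4634, 0.4634i, 0.5341, -0.5341i): ad − bc = (-0.4634)(-0.5341i) − (0.4634i)(0.5341) = 0, so the state is separable.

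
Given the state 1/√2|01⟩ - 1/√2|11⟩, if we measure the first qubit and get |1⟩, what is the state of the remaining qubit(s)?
-|1⟩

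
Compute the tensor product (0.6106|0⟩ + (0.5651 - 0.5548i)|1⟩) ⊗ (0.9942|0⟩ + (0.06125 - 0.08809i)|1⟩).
0.6071|00⟩ + (0.0374 - 0.05379i)|01⟩ + (0.5618 - 0.5516i)|10⟩ + (-0.01426 - 0.08376i)|11⟩

amp(|b₁b₂…⟩) = product of the factor amplitudes for bits b₁, b₂, …; only kets whose every factor amplitude is nonzero survive.
|00⟩: (0.6106)(0.9942) = 0.6071
|01⟩: (0.6106)(0.06125 - 0.08809i) = (0.0374 - 0.05379i)
|10⟩: (0.5651 - 0.5548i)(0.9942) = (0.5618 - 0.5516i)
|11⟩: (0.5651 - 0.5548i)(0.06125 - 0.08809i) = (-0.01426 - 0.08376i)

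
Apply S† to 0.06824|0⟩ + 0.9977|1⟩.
0.06824|0⟩ - 0.9977i|1⟩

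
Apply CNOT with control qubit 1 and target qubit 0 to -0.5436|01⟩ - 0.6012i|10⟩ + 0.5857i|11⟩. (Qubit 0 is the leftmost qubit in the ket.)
0.5857i|01⟩ - 0.6012i|10⟩ - 0.5436|11⟩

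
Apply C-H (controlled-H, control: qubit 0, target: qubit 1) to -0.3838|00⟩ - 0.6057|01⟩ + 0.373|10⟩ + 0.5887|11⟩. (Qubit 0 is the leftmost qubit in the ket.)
-0.3838|00⟩ - 0.6057|01⟩ + 0.68|10⟩ - 0.1525|11⟩

C-H leaves the control-|0⟩ kets |00⟩, |01⟩ unchanged and applies H to qubit 1 on the control-|1⟩ pair (|10⟩, |11⟩).
H = [[1/√2, 1/√2], [1/√2, -1/√2]].
With a = amp(|10⟩) = 0.373 and b = amp(|11⟩) = 0.5887:
new amp(|10⟩) = (1/√2)·a + (1/√2)·b = 0.68
new amp(|11⟩) = (1/√2)·a + (-1/√2)·b = -0.1525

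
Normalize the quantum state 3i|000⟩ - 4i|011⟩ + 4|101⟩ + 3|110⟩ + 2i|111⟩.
(1/√6)i|000⟩ - 0.5443i|011⟩ + 0.5443|101⟩ + 1/√6|110⟩ + 0.2722i|111⟩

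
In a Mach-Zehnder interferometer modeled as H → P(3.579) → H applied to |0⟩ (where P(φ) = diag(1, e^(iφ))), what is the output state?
(0.04707 - 0.2118i)|0⟩ + (0.9529 + 0.2118i)|1⟩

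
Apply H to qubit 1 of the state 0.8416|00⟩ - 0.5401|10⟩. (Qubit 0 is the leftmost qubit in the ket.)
0.5951|00⟩ + 0.5951|01⟩ - 0.3819|10⟩ - 0.3819|11⟩

H on qubit 1 mixes each pair of kets that differ only in qubit 1: amplitudes (a, b) of (|…0…⟩, |…1…⟩) become ((a + b)/√2, (a − b)/√2). Kets absent from the input have amplitude 0.
(|00⟩, |01⟩): (a, b) = (0.8416, 0) → (0.5951, 0.5951)
(|10⟩, |11⟩): (a, b) = (-0.5401, 0) → (-0.3819, -0.3819)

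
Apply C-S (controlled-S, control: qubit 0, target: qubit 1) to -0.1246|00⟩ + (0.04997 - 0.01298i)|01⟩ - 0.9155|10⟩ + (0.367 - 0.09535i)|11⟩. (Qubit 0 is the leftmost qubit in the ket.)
-0.1246|00⟩ + (0.04997 - 0.01298i)|01⟩ - 0.9155|10⟩ + (0.09535 + 0.367i)|11⟩

C-S leaves the control-|0⟩ kets |00⟩, |01⟩ unchanged and applies S to qubit 1 on the control-|1⟩ pair (|10⟩, |11⟩).
S = [[1, 0], [0, i]].
With a = amp(|10⟩) = -0.9155 and b = amp(|11⟩) = (0.367 - 0.09535i):
new amp(|10⟩) = (1)·a = -0.9155
new amp(|11⟩) = (i)·b = (0.09535 + 0.367i)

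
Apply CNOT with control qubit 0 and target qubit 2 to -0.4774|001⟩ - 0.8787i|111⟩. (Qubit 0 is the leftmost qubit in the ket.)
-0.4774|001⟩ - 0.8787i|110⟩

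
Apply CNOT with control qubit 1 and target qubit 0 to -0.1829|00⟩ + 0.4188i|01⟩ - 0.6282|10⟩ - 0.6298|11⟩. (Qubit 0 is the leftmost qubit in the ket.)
-0.1829|00⟩ - 0.6298|01⟩ - 0.6282|10⟩ + 0.4188i|11⟩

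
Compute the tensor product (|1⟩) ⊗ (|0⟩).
|10⟩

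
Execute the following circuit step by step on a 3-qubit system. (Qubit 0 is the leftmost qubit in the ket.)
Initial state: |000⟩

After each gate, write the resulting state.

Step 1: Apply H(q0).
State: 1/√2|000⟩ + 1/√2|100⟩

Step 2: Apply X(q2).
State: 1/√2|001⟩ + 1/√2|101⟩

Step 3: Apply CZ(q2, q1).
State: 1/√2|001⟩ + 1/√2|101⟩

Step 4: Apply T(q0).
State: 1/√2|001⟩ + (1/2 + (1/2)i)|101⟩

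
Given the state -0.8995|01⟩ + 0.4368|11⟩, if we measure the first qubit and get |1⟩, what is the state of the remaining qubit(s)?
|1⟩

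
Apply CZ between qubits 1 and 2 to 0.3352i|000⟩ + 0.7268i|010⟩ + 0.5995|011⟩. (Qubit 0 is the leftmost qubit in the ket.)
0.3352i|000⟩ + 0.7268i|010⟩ - 0.5995|011⟩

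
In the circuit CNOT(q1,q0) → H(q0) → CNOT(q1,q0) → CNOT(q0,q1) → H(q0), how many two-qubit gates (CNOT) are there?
3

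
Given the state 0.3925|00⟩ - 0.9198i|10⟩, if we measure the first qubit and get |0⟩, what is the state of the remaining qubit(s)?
|0⟩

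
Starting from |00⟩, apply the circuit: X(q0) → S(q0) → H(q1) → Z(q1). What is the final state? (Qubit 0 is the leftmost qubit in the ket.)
(1/√2)i|10⟩ - (1/√2)i|11⟩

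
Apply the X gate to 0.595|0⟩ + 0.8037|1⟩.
0.8037|0⟩ + 0.595|1⟩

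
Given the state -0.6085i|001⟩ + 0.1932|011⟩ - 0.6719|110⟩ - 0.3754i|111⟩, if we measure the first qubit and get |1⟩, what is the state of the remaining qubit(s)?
-0.873|10⟩ - 0.4877i|11⟩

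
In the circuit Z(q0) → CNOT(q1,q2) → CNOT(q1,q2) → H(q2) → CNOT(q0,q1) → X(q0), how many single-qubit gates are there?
3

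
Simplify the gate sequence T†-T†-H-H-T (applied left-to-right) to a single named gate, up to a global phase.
T†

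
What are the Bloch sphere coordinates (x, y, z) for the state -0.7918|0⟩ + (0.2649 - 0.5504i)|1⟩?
(-0.4195, 0.8716, 0.2538)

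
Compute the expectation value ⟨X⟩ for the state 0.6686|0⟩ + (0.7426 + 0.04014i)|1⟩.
0.993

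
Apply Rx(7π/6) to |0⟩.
-0.2588|0⟩ - 0.9659i|1⟩

Rx(7π/6) = [[cos(θ/2), −i·sin(θ/2)], [−i·sin(θ/2), cos(θ/2)]]; θ = 7π/6, cos(θ/2) ≈ -0.258819, sin(θ/2) ≈ 0.965926.
With a = amp(|0⟩) = 1 and b = amp(|1⟩) = 0:
new amp(|0⟩) = (-0.258819)·a + (-0.965926i)·b = -0.2588
new amp(|1⟩) = (-0.965926i)·a + (-0.258819)·b = -0.9659i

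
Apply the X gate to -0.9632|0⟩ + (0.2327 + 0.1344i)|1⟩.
(0.2327 + 0.1344i)|0⟩ - 0.9632|1⟩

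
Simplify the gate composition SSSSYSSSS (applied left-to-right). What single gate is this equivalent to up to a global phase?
Y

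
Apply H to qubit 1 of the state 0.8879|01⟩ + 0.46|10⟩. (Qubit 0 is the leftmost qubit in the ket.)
0.6278|00⟩ - 0.6278|01⟩ + 0.3253|10⟩ + 0.3253|11⟩

H on qubit 1 mixes each pair of kets that differ only in qubit 1: amplitudes (a, b) of (|…0…⟩, |…1…⟩) become ((a + b)/√2, (a − b)/√2). Kets absent from the input have amplitude 0.
(|00⟩, |01⟩): (a, b) = (0, 0.8879) → (0.6278, -0.6278)
(|10⟩, |11⟩): (a, b) = (0.46, 0) → (0.3253, 0.3253)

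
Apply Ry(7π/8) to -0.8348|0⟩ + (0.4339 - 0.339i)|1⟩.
(-0.5884 + 0.3325i)|0⟩ + (-0.7341 - 0.06614i)|1⟩

Ry(7π/8) = [[cos(θ/2), −sin(θ/2)], [sin(θ/2), cos(θ/2)]]; θ = 7π/8, cos(θ/2) ≈ 0.19509, sin(θ/2) ≈ 0.980785.
With a = amp(|0⟩) = -0.8348 and b = amp(|1⟩) = (0.4339 - 0.339i):
new amp(|0⟩) = (0.19509)·a + (-0.980785)·b = (-0.5884 + 0.3325i)
new amp(|1⟩) = (0.980785)·a + (0.19509)·b = (-0.7341 - 0.06614i)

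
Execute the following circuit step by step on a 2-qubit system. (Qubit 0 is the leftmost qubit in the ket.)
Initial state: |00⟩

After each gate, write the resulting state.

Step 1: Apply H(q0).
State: 1/√2|00⟩ + 1/√2|10⟩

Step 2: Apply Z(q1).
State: 1/√2|00⟩ + 1/√2|10⟩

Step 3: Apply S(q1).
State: 1/√2|00⟩ + 1/√2|10⟩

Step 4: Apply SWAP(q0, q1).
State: 1/√2|00⟩ + 1/√2|01⟩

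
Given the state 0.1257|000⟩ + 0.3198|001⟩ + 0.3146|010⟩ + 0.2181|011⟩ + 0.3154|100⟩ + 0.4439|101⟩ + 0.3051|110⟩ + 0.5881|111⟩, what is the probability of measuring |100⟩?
0.09948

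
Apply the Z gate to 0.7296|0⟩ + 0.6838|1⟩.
0.7296|0⟩ - 0.6838|1⟩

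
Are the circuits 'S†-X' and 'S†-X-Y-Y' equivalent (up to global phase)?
Yes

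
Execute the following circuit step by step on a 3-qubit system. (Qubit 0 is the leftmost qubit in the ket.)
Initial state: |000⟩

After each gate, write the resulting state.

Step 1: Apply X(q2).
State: |001⟩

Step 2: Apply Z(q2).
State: -|001⟩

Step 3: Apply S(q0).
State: -|001⟩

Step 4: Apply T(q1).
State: -|001⟩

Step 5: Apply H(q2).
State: -1/√2|000⟩ + 1/√2|001⟩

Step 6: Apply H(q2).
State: -|001⟩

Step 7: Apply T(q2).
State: (-1/√2 - (1/√2)i)|001⟩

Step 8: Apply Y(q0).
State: (1/√2 - (1/√2)i)|101⟩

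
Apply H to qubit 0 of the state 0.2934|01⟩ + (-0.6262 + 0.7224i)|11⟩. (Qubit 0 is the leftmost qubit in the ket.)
(-0.2353 + 0.5108i)|01⟩ + (0.6503 - 0.5108i)|11⟩

H on qubit 0 mixes each pair of kets that differ only in qubit 0: amplitudes (a, b) of (|…0…⟩, |…1…⟩) become ((a + b)/√2, (a − b)/√2). Kets absent from the input have amplitude 0.
(|01⟩, |11⟩): (a, b) = (0.2934, (-0.6262 + 0.7224i)) → ((-0.2353 + 0.5108i), (0.6503 - 0.5108i))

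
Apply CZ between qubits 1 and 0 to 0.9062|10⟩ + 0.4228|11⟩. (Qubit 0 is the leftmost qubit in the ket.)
0.9062|10⟩ - 0.4228|11⟩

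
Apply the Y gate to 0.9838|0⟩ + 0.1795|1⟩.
-0.1795i|0⟩ + 0.9838i|1⟩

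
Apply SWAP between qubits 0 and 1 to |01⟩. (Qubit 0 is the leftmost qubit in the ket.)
|10⟩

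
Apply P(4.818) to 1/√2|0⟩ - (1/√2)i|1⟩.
1/√2|0⟩ + (-0.7032 - 0.07454i)|1⟩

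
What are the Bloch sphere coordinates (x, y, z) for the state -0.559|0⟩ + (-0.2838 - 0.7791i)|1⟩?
(0.3173, 0.871, -0.3751)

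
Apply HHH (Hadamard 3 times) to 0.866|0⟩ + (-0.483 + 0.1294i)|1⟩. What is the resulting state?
(0.2708 + 0.0915i)|0⟩ + (0.9539 - 0.0915i)|1⟩

H² = I, so H^3 = H: a single Hadamard. With (a, b) = (0.866, (-0.483 + 0.1294i)), H gives ((a + b)/√2, (a − b)/√2) = ((0.2708 + 0.0915i), (0.9539 - 0.0915i)).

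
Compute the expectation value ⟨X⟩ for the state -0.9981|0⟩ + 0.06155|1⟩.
-0.1229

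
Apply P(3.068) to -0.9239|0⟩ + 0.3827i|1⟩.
-0.9239|0⟩ + (-0.02814 - 0.3817i)|1⟩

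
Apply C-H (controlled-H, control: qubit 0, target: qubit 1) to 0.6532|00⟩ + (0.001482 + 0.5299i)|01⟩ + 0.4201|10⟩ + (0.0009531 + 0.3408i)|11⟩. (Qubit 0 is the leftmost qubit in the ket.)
0.6532|00⟩ + (0.001482 + 0.5299i)|01⟩ + (0.2977 + 0.241i)|10⟩ + (0.2964 - 0.241i)|11⟩

C-H leaves the control-|0⟩ kets |00⟩, |01⟩ unchanged and applies H to qubit 1 on the control-|1⟩ pair (|10⟩, |11⟩).
H = [[1/√2, 1/√2], [1/√2, -1/√2]].
With a = amp(|10⟩) = 0.4201 and b = amp(|11⟩) = (0.0009531 + 0.3408i):
new amp(|10⟩) = (1/√2)·a + (1/√2)·b = (0.2977 + 0.241i)
new amp(|11⟩) = (1/√2)·a + (-1/√2)·b = (0.2964 - 0.241i)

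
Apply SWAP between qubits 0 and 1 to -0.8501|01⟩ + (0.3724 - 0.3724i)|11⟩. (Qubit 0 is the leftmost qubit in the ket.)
-0.8501|10⟩ + (0.3724 - 0.3724i)|11⟩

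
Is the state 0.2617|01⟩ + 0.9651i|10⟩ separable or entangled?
Entangled

Writing the state as a|00⟩ + b|01⟩ + c|10⟩ + d|11⟩, it is a product state iff ad − bc = 0.
Here (a, b, c, d) = (0, 0.2617, 0.9651i, 0): ad − bc = (0)(0) − (0.2617)(0.9651i) = -0.2526i ≠ 0, so the state is entangled.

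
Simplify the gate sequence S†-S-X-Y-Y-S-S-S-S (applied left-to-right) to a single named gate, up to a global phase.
X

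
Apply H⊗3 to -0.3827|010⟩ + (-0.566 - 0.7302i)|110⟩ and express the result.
(-0.3354 - 0.2582i)|000⟩ + (-0.3354 - 0.2582i)|001⟩ + (0.3354 + 0.2582i)|010⟩ + (0.3354 + 0.2582i)|011⟩ + (0.06481 + 0.2582i)|100⟩ + (0.06481 + 0.2582i)|101⟩ + (-0.06481 - 0.2582i)|110⟩ + (-0.06481 - 0.2582i)|111⟩

H⊗3 gives amp(|y⟩) = (1/2√2) Σ_x (−1)^(x·y) amp(|x⟩), where x·y is the number of positions in which both x and y have a 1.
|000⟩: (-0.3827 + (-0.566 - 0.7302i))/(2√2) = (-0.3354 - 0.2582i)
|001⟩: (-0.3827 + (-0.566 - 0.7302i))/(2√2) = (-0.3354 - 0.2582i)
|010⟩: (0.3827 - (-0.566 - 0.7302i))/(2√2) = (0.3354 + 0.2582i)
|011⟩: (0.3827 - (-0.566 - 0.7302i))/(2√2) = (0.3354 + 0.2582i)
|100⟩: (-0.3827 - (-0.566 - 0.7302i))/(2√2) = (0.06481 + 0.2582i)
|101⟩: (-0.3827 - (-0.566 - 0.7302i))/(2√2) = (0.06481 + 0.2582i)
|110⟩: (0.3827 + (-0.566 - 0.7302i))/(2√2) = (-0.06481 - 0.2582i)
|111⟩: (0.3827 + (-0.566 - 0.7302i))/(2√2) = (-0.06481 - 0.2582i)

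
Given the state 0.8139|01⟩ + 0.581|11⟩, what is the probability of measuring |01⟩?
0.6624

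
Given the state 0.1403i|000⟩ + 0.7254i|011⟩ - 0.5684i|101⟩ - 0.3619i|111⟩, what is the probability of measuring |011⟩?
0.5262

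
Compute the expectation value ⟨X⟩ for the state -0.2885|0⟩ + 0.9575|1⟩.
-0.5525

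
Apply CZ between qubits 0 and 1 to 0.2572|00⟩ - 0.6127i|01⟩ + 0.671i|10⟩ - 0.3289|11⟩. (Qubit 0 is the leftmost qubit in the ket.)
0.2572|00⟩ - 0.6127i|01⟩ + 0.671i|10⟩ + 0.3289|11⟩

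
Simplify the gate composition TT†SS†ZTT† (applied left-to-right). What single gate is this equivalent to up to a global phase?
Z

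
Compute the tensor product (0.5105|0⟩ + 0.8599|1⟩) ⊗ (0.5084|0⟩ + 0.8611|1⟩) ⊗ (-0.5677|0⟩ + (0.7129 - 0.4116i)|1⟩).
-0.1473|000⟩ + (0.185 - 0.1068i)|001⟩ - 0.2496|010⟩ + (0.3134 - 0.1809i)|011⟩ - 0.2482|100⟩ + (0.3117 - 0.1799i)|101⟩ - 0.4204|110⟩ + (0.5279 - 0.3048i)|111⟩

amp(|b₁b₂…⟩) = product of the factor amplitudes for bits b₁, b₂, …; only kets whose every factor amplitude is nonzero survive.
|000⟩: (0.5105)(0.5084)(-0.5677) = -0.1473
|001⟩: (0.5105)(0.5084)(0.7129 - 0.4116i) = (0.185 - 0.1068i)
|010⟩: (0.5105)(0.8611)(-0.5677) = -0.2496
|011⟩: (0.5105)(0.8611)(0.7129 - 0.4116i) = (0.3134 - 0.1809i)
|100⟩: (0.8599)(0.5084)(-0.5677) = -0.2482
|101⟩: (0.8599)(0.5084)(0.7129 - 0.4116i) = (0.3117 - 0.1799i)
|110⟩: (0.8599)(0.8611)(-0.5677) = -0.4204
|111⟩: (0.8599)(0.8611)(0.7129 - 0.4116i) = (0.5279 - 0.3048i)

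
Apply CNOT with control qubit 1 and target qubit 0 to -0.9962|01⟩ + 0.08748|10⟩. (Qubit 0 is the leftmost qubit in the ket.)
0.08748|10⟩ - 0.9962|11⟩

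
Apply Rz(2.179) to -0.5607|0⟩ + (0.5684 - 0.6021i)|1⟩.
(-0.2596 + 0.497i)|0⟩ + (0.7968 + 0.2251i)|1⟩

Rz(2.179) = [[e^(−iθ/2), 0], [0, e^(iθ/2)]] with e^(±iθ/2) = cos(θ/2) ± i·sin(θ/2); θ = 2.179, cos(θ/2) ≈ 0.462929, sin(θ/2) ≈ 0.886396.
With a = amp(|0⟩) = -0.5607 and b = amp(|1⟩) = (0.5684 - 0.6021i):
new amp(|0⟩) = (0.462929 - 0.886396i)·a = (-0.2596 + 0.497i)
new amp(|1⟩) = (0.462929 + 0.886396i)·b = (0.7968 + 0.2251i)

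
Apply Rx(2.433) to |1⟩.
-0.9379i|0⟩ + 0.3469|1⟩

Rx(2.433) = [[cos(θ/2), −i·sin(θ/2)], [−i·sin(θ/2), cos(θ/2)]]; θ = 2.433, cos(θ/2) ≈ 0.34693, sin(θ/2) ≈ 0.937891.
With a = amp(|0⟩) = 0 and b = amp(|1⟩) = 1:
new amp(|0⟩) = (0.34693)·a + (-0.937891i)·b = -0.9379i
new amp(|1⟩) = (-0.937891i)·a + (0.34693)·b = 0.3469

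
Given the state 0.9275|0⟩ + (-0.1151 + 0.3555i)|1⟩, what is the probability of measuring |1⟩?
0.1396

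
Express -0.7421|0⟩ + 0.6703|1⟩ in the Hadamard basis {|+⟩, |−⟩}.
-0.05077|+⟩ - 0.9987|−⟩

With |ψ⟩ = α|0⟩ + β|1⟩, the Hadamard-basis coefficients are ⟨+|ψ⟩ = (α + β)/√2 and ⟨−|ψ⟩ = (α − β)/√2.
Here α = -0.7421, β = 0.6703: (α + β)/√2 = -0.05077, (α − β)/√2 = -0.9987.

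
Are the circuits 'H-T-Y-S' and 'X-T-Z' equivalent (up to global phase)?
No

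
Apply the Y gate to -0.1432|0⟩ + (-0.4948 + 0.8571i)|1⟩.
(0.8571 + 0.4948i)|0⟩ - 0.1432i|1⟩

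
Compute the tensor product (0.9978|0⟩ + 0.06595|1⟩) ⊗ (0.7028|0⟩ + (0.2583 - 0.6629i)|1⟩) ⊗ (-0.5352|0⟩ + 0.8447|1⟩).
-0.3753|000⟩ + 0.5923|001⟩ + (-0.1379 + 0.354i)|010⟩ + (0.2177 - 0.5587i)|011⟩ - 0.02481|100⟩ + 0.03915|101⟩ + (-0.009117 + 0.0234i)|110⟩ + (0.01439 - 0.03693i)|111⟩

amp(|b₁b₂…⟩) = product of the factor amplitudes for bits b₁, b₂, …; only kets whose every factor amplitude is nonzero survive.
|000⟩: (0.9978)(0.7028)(-0.5352) = -0.3753
|001⟩: (0.9978)(0.7028)(0.8447) = 0.5923
|010⟩: (0.9978)(0.2583 - 0.6629i)(-0.5352) = (-0.1379 + 0.354i)
|011⟩: (0.9978)(0.2583 - 0.6629i)(0.8447) = (0.2177 - 0.5587i)
|100⟩: (0.06595)(0.7028)(-0.5352) = -0.02481
|101⟩: (0.06595)(0.7028)(0.8447) = 0.03915
|110⟩: (0.06595)(0.2583 - 0.6629i)(-0.5352) = (-0.009117 + 0.0234i)
|111⟩: (0.06595)(0.2583 - 0.6629i)(0.8447) = (0.01439 - 0.03693i)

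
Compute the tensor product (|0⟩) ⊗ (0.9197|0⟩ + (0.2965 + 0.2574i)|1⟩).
0.9197|00⟩ + (0.2965 + 0.2574i)|01⟩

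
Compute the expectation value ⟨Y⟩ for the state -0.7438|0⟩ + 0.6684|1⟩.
0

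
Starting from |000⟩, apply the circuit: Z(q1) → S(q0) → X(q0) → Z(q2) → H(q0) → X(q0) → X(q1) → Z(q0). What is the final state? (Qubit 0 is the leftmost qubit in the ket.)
-1/√2|010⟩ - 1/√2|110⟩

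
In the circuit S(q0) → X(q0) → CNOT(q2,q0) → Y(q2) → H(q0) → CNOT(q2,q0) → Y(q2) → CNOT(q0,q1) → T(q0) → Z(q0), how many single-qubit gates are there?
7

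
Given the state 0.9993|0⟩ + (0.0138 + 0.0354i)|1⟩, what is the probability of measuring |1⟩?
0.001444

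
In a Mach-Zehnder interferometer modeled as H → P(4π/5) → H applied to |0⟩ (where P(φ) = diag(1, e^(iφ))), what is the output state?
(0.09549 + 0.2939i)|0⟩ + (0.9045 - 0.2939i)|1⟩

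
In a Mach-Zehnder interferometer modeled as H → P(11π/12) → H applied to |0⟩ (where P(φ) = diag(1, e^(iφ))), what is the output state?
(0.01704 + 0.1294i)|0⟩ + (0.983 - 0.1294i)|1⟩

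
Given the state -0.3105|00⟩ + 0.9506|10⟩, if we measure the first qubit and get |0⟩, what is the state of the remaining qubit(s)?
-|0⟩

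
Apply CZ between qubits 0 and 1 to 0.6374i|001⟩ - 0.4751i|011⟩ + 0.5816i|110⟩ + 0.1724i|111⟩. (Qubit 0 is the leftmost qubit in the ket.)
0.6374i|001⟩ - 0.4751i|011⟩ - 0.5816i|110⟩ - 0.1724i|111⟩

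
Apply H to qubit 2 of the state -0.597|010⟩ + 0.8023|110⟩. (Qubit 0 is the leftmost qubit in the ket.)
-0.4221|010⟩ - 0.4221|011⟩ + 0.5673|110⟩ + 0.5673|111⟩

H on qubit 2 mixes each pair of kets that differ only in qubit 2: amplitudes (a, b) of (|…0…⟩, |…1…⟩) become ((a + b)/√2, (a − b)/√2). Kets absent from the input have amplitude 0.
(|010⟩, |011⟩): (a, b) = (-0.597, 0) → (-0.4221, -0.4221)
(|110⟩, |111⟩): (a, b) = (0.8023, 0) → (0.5673, 0.5673)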